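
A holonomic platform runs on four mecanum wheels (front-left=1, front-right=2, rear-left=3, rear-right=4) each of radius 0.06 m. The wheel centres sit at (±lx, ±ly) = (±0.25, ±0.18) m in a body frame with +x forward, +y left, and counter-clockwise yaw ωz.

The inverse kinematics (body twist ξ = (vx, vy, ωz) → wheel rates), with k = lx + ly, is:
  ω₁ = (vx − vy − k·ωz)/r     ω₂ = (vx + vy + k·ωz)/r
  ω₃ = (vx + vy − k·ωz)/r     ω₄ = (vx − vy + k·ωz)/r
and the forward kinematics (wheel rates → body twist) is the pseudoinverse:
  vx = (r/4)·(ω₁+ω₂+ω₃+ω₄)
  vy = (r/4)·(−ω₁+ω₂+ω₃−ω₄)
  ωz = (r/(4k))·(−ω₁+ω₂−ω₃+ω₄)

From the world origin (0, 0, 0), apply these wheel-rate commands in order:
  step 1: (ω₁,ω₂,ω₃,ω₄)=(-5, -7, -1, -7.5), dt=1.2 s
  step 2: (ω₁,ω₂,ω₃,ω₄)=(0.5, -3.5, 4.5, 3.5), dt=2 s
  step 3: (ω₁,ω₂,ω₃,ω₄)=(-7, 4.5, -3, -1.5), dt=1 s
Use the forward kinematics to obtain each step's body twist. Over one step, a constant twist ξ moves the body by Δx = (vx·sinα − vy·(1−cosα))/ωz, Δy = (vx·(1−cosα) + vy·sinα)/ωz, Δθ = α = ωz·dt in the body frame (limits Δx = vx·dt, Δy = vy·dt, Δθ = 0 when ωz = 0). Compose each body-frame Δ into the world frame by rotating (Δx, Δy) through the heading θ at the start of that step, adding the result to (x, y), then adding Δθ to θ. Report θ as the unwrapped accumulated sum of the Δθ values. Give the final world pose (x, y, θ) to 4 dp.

step 1: ξ=(vx,vy,ωz)=(-0.3075, 0.0675, -0.2965), dt=1.2 → body Δ=(-0.3470, 0.1443, -0.3558) → world pose (-0.3470, 0.1443, -0.3558)
step 2: ξ=(vx,vy,ωz)=(0.0750, -0.0450, -0.1744), dt=2.0 → body Δ=(0.1314, -0.1141, -0.3488) → world pose (-0.2635, -0.0085, -0.7047)
step 3: ξ=(vx,vy,ωz)=(-0.1050, 0.1500, 0.4535), dt=1.0 → body Δ=(-0.1349, 0.1215, 0.4535) → world pose (-0.2876, 0.1715, -0.2512)

(-0.2876, 0.1715, -0.2512)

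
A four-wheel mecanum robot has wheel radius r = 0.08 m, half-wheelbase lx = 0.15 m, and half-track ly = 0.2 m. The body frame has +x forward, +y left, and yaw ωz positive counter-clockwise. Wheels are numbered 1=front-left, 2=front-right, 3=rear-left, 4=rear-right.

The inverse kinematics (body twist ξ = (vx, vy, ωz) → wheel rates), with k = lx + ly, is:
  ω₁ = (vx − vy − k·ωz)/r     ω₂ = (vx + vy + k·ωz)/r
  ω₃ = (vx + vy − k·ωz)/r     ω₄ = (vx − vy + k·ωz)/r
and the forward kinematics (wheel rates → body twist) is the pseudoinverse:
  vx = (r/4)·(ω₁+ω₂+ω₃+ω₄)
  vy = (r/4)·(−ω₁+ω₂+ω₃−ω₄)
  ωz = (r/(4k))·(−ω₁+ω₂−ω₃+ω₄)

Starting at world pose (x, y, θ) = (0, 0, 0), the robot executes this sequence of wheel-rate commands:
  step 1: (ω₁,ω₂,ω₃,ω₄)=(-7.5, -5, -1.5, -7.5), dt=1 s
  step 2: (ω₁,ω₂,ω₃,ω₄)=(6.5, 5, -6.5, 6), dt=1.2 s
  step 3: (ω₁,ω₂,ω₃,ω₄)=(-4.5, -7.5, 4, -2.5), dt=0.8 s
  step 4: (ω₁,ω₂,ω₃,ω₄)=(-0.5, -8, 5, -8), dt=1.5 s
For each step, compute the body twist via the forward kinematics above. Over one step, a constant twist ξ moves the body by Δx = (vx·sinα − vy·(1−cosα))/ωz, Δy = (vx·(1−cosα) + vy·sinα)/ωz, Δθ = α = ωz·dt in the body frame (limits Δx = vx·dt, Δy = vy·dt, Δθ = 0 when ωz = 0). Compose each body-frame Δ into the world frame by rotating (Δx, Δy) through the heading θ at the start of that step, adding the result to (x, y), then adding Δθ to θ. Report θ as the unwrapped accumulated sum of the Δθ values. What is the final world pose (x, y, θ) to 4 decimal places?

(-0.3943, 0.2444, -1.6371)

step 1: ξ=(vx,vy,ωz)=(-0.4300, 0.1700, -0.2000), dt=1.0 → body Δ=(-0.4102, 0.2117, -0.2000) → world pose (-0.4102, 0.2117, -0.2000)
step 2: ξ=(vx,vy,ωz)=(0.2200, -0.2800, 0.6286), dt=1.2 → body Δ=(0.3605, -0.2101, 0.7543) → world pose (-0.0986, -0.0658, 0.5543)
step 3: ξ=(vx,vy,ωz)=(-0.2100, 0.0700, -0.5429), dt=0.8 → body Δ=(-0.1508, 0.0902, -0.4343) → world pose (-0.2743, -0.0685, 0.1200)
step 4: ξ=(vx,vy,ωz)=(-0.2300, 0.1100, -1.1714), dt=1.5 → body Δ=(-0.0816, 0.3250, -1.7571) → world pose (-0.3943, 0.2444, -1.6371)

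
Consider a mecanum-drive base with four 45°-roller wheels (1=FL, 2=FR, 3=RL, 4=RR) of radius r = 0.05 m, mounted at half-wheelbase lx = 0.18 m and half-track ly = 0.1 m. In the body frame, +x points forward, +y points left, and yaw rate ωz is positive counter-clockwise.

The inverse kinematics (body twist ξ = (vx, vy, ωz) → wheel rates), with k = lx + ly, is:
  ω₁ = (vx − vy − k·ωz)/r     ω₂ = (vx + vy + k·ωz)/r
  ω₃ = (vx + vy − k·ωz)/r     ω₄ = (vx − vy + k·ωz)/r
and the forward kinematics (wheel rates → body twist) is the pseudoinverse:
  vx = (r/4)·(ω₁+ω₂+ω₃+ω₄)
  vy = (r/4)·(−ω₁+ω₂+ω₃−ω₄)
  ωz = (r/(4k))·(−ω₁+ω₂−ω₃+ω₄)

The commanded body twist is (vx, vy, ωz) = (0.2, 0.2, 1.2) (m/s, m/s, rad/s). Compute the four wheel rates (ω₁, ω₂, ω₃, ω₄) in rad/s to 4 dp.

(-6.7200, 14.7200, 1.2800, 6.7200)

k = lx + ly = 0.18 + 0.1 = 0.2800;  k·ωz = 0.2800·1.2 = 0.3360
ω₁ (FL) = (vx − vy − k·ωz)/r = -0.3360/0.05 = -6.7200
ω₂ (FR) = (vx + vy + k·ωz)/r = 0.7360/0.05 = 14.7200
ω₃ (RL) = (vx + vy − k·ωz)/r = 0.0640/0.05 = 1.2800
ω₄ (RR) = (vx − vy + k·ωz)/r = 0.3360/0.05 = 6.7200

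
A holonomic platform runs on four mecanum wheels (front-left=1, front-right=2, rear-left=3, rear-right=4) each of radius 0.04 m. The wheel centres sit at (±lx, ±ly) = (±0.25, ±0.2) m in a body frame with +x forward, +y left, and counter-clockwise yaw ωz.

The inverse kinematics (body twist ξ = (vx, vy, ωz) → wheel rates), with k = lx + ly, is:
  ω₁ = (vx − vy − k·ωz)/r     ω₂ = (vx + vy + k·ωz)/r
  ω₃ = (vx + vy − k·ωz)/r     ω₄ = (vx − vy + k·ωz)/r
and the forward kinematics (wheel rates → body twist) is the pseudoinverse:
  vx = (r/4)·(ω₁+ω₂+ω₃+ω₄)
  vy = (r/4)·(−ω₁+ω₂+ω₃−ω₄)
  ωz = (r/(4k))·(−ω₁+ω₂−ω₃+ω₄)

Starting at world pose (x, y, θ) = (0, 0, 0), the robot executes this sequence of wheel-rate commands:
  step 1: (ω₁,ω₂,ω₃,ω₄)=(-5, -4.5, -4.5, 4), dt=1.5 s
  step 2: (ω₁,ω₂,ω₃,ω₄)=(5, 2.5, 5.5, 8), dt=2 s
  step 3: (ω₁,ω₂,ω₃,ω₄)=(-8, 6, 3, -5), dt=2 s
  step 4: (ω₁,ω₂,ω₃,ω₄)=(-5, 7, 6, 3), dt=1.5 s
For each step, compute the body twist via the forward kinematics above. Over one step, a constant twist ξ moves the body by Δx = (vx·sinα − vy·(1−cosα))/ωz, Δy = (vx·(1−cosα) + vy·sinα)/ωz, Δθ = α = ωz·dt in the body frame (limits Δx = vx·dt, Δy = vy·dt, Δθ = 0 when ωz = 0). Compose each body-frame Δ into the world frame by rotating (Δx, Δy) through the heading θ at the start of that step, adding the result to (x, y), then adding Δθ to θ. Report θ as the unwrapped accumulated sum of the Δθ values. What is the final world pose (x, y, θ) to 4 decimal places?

(0.0210, 0.5297, 0.8667)

step 1: ξ=(vx,vy,ωz)=(-0.1000, -0.0800, 0.2000), dt=1.5 → body Δ=(-0.1299, -0.1405, 0.3000) → world pose (-0.1299, -0.1405, 0.3000)
step 2: ξ=(vx,vy,ωz)=(0.2100, -0.0500, 0.0000), dt=2.0 → body Δ=(0.4200, -0.1000, 0.0000) → world pose (0.3009, -0.1120, 0.3000)
step 3: ξ=(vx,vy,ωz)=(-0.0400, 0.2200, 0.1333), dt=2.0 → body Δ=(-0.1374, 0.4242, 0.2667) → world pose (0.0443, 0.2527, 0.5667)
step 4: ξ=(vx,vy,ωz)=(0.1100, 0.1500, 0.2000), dt=1.5 → body Δ=(0.1290, 0.2462, 0.3000) → world pose (0.0210, 0.5297, 0.8667)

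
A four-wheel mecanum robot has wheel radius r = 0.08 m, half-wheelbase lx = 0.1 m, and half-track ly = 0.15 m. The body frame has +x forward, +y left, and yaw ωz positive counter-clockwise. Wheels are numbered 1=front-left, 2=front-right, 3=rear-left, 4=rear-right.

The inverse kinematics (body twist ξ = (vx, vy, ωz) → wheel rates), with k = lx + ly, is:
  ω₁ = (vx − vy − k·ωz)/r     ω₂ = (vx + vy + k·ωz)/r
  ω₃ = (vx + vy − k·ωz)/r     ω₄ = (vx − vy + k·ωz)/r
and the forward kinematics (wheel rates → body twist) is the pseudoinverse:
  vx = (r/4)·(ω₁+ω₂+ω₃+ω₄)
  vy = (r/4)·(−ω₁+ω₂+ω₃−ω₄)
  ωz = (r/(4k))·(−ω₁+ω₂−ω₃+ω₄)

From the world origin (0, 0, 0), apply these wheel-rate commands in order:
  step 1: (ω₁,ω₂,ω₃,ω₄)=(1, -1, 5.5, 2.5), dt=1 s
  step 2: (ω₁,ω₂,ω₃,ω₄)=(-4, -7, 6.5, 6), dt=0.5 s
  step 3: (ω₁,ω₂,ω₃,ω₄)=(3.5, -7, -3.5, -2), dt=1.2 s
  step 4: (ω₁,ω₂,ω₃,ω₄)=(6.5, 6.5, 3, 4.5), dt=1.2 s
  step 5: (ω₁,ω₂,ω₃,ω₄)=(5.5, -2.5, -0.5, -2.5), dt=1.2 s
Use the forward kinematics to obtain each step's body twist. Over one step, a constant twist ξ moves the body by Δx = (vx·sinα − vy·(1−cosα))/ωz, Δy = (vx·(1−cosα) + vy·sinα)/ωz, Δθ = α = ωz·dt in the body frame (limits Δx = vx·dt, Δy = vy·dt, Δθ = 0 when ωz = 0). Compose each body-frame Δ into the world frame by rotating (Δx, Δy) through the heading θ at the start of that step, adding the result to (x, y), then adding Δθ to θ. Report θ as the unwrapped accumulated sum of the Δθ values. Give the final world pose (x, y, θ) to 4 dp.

step 1: ξ=(vx,vy,ωz)=(0.1600, 0.0200, -0.4000), dt=1.0 → body Δ=(0.1597, -0.0121, -0.4000) → world pose (0.1597, -0.0121, -0.4000)
step 2: ξ=(vx,vy,ωz)=(0.0300, -0.0500, -0.2800), dt=0.5 → body Δ=(0.0132, -0.0260, -0.1400) → world pose (0.1618, -0.0412, -0.5400)
step 3: ξ=(vx,vy,ωz)=(-0.1800, -0.2400, -0.7200), dt=1.2 → body Δ=(-0.3070, -0.1658, -0.8640) → world pose (-0.1868, -0.0256, -1.4040)
step 4: ξ=(vx,vy,ωz)=(0.4100, -0.0300, 0.1200), dt=1.2 → body Δ=(0.4929, -0.0005, 0.1440) → world pose (-0.1055, -0.5117, -1.2600)
step 5: ξ=(vx,vy,ωz)=(0.0000, -0.1200, -0.8000), dt=1.2 → body Δ=(-0.0640, -0.1229, -0.9600) → world pose (-0.2420, -0.4884, -2.2200)

(-0.2420, -0.4884, -2.2200)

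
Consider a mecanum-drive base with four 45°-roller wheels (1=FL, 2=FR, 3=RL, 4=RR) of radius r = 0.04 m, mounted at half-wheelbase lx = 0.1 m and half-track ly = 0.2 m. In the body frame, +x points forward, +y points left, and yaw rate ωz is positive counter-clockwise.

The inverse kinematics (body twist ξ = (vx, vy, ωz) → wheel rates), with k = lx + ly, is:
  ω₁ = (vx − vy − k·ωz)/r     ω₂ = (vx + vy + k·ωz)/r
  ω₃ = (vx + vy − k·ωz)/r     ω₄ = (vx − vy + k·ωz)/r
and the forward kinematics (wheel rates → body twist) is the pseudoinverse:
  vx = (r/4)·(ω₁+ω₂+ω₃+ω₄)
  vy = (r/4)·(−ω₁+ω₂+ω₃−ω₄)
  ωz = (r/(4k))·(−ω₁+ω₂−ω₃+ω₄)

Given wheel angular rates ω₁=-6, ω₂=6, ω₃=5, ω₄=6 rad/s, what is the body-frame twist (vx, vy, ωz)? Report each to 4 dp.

k = lx + ly = 0.1 + 0.2 = 0.3000
ω₁+ω₂+ω₃+ω₄ = 11.0000  →  vx = (0.04/4)·11.0000 = 0.1100
−ω₁+ω₂+ω₃−ω₄ = 11.0000  →  vy = (0.04/4)·11.0000 = 0.1100
−ω₁+ω₂−ω₃+ω₄ = 13.0000  →  ωz = (0.04/1.2000)·13.0000 = 0.4333

(0.1100, 0.1100, 0.4333)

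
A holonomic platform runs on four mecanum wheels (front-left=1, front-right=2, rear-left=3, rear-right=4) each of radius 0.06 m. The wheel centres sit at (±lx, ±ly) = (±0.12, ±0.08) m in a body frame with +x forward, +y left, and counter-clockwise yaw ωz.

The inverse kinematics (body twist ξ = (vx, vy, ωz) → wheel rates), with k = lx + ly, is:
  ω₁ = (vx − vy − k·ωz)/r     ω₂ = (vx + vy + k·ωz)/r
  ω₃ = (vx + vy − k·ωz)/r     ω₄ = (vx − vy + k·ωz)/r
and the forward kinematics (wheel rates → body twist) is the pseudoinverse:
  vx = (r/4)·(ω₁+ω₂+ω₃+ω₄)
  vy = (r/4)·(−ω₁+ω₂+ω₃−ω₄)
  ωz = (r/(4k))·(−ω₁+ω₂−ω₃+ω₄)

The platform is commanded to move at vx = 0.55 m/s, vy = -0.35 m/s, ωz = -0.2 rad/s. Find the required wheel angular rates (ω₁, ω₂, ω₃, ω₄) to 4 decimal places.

k = lx + ly = 0.12 + 0.08 = 0.2000;  k·ωz = 0.2000·-0.2 = -0.0400
ω₁ (FL) = (vx − vy − k·ωz)/r = 0.9400/0.06 = 15.6667
ω₂ (FR) = (vx + vy + k·ωz)/r = 0.1600/0.06 = 2.6667
ω₃ (RL) = (vx + vy − k·ωz)/r = 0.2400/0.06 = 4.0000
ω₄ (RR) = (vx − vy + k·ωz)/r = 0.8600/0.06 = 14.3333

(15.6667, 2.6667, 4.0000, 14.3333)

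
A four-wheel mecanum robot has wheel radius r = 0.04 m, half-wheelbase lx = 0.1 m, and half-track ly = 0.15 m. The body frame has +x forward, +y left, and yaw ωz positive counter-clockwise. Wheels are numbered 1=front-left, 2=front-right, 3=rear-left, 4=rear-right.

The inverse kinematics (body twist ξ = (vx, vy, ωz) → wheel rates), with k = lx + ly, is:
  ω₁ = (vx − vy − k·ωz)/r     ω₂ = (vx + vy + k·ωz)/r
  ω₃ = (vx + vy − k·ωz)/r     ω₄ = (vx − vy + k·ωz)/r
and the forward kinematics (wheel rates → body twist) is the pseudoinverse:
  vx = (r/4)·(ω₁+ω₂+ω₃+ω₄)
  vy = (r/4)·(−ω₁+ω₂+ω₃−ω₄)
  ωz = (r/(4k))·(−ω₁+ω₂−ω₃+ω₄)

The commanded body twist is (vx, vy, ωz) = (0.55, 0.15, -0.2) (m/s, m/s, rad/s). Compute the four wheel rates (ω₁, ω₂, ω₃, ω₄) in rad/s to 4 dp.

k = lx + ly = 0.1 + 0.15 = 0.2500;  k·ωz = 0.2500·-0.2 = -0.0500
ω₁ (FL) = (vx − vy − k·ωz)/r = 0.4500/0.04 = 11.2500
ω₂ (FR) = (vx + vy + k·ωz)/r = 0.6500/0.04 = 16.2500
ω₃ (RL) = (vx + vy − k·ωz)/r = 0.7500/0.04 = 18.7500
ω₄ (RR) = (vx − vy + k·ωz)/r = 0.3500/0.04 = 8.7500

(11.2500, 16.2500, 18.7500, 8.7500)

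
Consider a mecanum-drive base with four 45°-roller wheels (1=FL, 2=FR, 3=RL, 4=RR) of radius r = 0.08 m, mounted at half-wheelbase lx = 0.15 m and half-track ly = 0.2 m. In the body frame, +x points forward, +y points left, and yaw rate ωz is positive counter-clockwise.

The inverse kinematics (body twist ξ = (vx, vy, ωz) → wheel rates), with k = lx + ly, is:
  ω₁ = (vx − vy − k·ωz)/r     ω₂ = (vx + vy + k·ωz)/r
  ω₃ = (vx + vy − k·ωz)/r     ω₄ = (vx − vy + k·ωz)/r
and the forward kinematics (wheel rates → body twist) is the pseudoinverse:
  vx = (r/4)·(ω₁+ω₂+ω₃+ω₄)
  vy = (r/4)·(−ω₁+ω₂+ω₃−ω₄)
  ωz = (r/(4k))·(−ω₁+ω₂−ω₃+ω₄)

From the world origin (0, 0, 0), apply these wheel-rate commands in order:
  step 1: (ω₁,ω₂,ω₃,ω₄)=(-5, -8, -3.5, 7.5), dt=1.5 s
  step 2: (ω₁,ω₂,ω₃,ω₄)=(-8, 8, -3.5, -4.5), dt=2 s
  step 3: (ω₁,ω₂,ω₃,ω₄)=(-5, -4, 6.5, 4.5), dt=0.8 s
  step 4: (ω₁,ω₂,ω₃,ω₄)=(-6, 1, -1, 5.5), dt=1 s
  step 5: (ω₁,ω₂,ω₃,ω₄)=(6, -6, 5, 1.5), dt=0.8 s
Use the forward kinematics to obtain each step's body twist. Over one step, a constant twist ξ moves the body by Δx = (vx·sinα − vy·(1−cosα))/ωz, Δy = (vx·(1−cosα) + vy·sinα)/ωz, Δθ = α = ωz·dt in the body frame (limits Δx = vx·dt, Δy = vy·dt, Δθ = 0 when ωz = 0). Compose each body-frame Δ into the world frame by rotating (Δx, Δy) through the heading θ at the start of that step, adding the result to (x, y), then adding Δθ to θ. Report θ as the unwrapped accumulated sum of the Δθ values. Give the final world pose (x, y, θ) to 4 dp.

(-0.8162, -0.6065, 2.4171)

step 1: ξ=(vx,vy,ωz)=(-0.1800, -0.2800, 0.4571), dt=1.5 → body Δ=(-0.1109, -0.4769, 0.6857) → world pose (-0.1109, -0.4769, 0.6857)
step 2: ξ=(vx,vy,ωz)=(-0.1600, 0.3400, 0.8571), dt=2.0 → body Δ=(-0.6381, 0.1792, 1.7143) → world pose (-0.7183, -0.7422, 2.4000)
step 3: ξ=(vx,vy,ωz)=(0.0400, 0.0600, -0.0571), dt=0.8 → body Δ=(0.0331, 0.0473, -0.0457) → world pose (-0.7746, -0.7547, 2.3543)
step 4: ξ=(vx,vy,ωz)=(-0.0100, 0.0100, 0.7714), dt=1.0 → body Δ=(-0.0127, 0.0054, 0.7714) → world pose (-0.7694, -0.7675, 3.1257)
step 5: ξ=(vx,vy,ωz)=(0.1300, -0.1700, -0.8857), dt=0.8 → body Δ=(0.0493, -0.1602, -0.7086) → world pose (-0.8162, -0.6065, 2.4171)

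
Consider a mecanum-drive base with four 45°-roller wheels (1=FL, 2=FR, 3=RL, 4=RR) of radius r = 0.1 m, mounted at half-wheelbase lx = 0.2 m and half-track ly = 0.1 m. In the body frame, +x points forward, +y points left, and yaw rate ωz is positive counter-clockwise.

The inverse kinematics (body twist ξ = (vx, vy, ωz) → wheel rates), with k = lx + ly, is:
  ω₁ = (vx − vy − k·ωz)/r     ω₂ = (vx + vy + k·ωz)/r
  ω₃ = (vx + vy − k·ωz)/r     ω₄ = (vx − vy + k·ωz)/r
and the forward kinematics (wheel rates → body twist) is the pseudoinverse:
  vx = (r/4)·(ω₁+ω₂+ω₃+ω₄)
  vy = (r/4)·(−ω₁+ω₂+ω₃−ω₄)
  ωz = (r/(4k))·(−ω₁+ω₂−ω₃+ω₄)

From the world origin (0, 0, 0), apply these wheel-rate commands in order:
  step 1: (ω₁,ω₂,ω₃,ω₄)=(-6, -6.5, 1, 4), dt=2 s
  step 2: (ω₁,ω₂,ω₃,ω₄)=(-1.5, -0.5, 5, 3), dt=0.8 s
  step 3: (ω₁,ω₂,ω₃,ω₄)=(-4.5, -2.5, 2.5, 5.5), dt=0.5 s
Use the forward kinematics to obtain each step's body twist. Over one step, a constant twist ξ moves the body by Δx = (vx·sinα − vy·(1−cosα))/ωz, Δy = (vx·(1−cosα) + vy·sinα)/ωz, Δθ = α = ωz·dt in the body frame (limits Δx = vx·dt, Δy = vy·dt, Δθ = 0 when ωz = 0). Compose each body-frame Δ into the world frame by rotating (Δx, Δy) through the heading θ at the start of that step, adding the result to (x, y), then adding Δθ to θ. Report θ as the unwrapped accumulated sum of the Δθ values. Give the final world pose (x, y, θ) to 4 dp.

(-0.2228, -0.1522, 0.5583)

step 1: ξ=(vx,vy,ωz)=(-0.1875, -0.0875, 0.2083), dt=2.0 → body Δ=(-0.3283, -0.2470, 0.4167) → world pose (-0.3283, -0.2470, 0.4167)
step 2: ξ=(vx,vy,ωz)=(0.1500, 0.0750, -0.0833), dt=0.8 → body Δ=(0.1219, 0.0560, -0.0667) → world pose (-0.2395, -0.1465, 0.3500)
step 3: ξ=(vx,vy,ωz)=(0.0250, -0.0250, 0.4167), dt=0.5 → body Δ=(0.0137, -0.0111, 0.2083) → world pose (-0.2228, -0.1522, 0.5583)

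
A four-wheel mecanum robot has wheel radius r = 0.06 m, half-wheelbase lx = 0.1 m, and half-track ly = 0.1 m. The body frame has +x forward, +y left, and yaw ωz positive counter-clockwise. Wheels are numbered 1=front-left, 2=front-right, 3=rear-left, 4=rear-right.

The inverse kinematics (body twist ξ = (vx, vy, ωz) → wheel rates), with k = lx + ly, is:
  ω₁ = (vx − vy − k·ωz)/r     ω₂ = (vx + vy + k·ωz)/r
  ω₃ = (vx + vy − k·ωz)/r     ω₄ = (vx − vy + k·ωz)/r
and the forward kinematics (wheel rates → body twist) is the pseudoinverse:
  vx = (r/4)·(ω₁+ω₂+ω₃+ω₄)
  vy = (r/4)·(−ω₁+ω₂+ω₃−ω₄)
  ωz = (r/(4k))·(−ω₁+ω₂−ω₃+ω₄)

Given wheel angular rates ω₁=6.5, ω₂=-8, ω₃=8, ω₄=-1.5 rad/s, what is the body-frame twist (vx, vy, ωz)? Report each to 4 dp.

(0.0750, -0.0750, -1.8000)

k = lx + ly = 0.1 + 0.1 = 0.2000
ω₁+ω₂+ω₃+ω₄ = 5.0000  →  vx = (0.06/4)·5.0000 = 0.0750
−ω₁+ω₂+ω₃−ω₄ = -5.0000  →  vy = (0.06/4)·-5.0000 = -0.0750
−ω₁+ω₂−ω₃+ω₄ = -24.0000  →  ωz = (0.06/0.8000)·-24.0000 = -1.8000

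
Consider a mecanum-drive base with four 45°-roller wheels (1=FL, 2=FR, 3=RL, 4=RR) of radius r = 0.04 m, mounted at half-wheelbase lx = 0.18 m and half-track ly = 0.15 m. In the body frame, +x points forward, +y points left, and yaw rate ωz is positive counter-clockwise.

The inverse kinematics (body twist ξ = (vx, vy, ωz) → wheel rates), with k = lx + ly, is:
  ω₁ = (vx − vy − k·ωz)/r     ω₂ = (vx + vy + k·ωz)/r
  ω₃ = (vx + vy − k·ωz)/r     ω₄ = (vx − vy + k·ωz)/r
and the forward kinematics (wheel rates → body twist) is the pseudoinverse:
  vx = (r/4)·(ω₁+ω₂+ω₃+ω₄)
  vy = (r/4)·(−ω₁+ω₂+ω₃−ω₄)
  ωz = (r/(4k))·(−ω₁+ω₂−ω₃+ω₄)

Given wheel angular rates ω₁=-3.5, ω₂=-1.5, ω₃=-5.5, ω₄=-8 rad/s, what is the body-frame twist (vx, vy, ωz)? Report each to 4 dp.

k = lx + ly = 0.18 + 0.15 = 0.3300
ω₁+ω₂+ω₃+ω₄ = -18.5000  →  vx = (0.04/4)·-18.5000 = -0.1850
−ω₁+ω₂+ω₃−ω₄ = 4.5000  →  vy = (0.04/4)·4.5000 = 0.0450
−ω₁+ω₂−ω₃+ω₄ = -0.5000  →  ωz = (0.04/1.3200)·-0.5000 = -0.0152

(-0.1850, 0.0450, -0.0152)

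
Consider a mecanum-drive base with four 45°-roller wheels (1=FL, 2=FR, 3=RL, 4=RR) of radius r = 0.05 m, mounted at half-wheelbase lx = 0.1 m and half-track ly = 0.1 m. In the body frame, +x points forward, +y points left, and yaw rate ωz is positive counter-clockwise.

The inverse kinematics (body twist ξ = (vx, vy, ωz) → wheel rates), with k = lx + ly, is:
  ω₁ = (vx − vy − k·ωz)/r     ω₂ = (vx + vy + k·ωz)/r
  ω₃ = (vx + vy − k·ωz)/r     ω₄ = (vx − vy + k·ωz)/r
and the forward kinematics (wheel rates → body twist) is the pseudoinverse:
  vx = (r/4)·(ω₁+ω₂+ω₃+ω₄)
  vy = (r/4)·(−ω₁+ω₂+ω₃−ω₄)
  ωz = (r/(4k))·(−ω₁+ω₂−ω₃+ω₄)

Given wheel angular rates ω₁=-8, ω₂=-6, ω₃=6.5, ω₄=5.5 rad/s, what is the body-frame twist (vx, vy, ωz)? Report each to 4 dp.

k = lx + ly = 0.1 + 0.1 = 0.2000
ω₁+ω₂+ω₃+ω₄ = -2.0000  →  vx = (0.05/4)·-2.0000 = -0.0250
−ω₁+ω₂+ω₃−ω₄ = 3.0000  →  vy = (0.05/4)·3.0000 = 0.0375
−ω₁+ω₂−ω₃+ω₄ = 1.0000  →  ωz = (0.05/0.8000)·1.0000 = 0.0625

(-0.0250, 0.0375, 0.0625)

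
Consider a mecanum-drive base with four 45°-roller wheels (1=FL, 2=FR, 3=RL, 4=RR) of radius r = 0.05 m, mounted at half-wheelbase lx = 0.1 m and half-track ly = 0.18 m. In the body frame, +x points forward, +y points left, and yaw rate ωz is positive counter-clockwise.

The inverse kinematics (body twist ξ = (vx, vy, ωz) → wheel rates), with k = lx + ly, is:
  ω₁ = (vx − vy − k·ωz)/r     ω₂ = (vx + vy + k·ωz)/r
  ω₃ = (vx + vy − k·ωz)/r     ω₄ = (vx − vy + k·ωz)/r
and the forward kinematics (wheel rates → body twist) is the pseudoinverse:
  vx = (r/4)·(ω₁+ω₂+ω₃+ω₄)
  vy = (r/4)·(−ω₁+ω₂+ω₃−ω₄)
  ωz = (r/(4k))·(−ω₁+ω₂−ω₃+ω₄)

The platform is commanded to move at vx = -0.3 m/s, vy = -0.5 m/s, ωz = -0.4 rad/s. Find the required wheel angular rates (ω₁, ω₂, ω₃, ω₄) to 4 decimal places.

k = lx + ly = 0.1 + 0.18 = 0.2800;  k·ωz = 0.2800·-0.4 = -0.1120
ω₁ (FL) = (vx − vy − k·ωz)/r = 0.3120/0.05 = 6.2400
ω₂ (FR) = (vx + vy + k·ωz)/r = -0.9120/0.05 = -18.2400
ω₃ (RL) = (vx + vy − k·ωz)/r = -0.6880/0.05 = -13.7600
ω₄ (RR) = (vx − vy + k·ωz)/r = 0.0880/0.05 = 1.7600

(6.2400, -18.2400, -13.7600, 1.7600)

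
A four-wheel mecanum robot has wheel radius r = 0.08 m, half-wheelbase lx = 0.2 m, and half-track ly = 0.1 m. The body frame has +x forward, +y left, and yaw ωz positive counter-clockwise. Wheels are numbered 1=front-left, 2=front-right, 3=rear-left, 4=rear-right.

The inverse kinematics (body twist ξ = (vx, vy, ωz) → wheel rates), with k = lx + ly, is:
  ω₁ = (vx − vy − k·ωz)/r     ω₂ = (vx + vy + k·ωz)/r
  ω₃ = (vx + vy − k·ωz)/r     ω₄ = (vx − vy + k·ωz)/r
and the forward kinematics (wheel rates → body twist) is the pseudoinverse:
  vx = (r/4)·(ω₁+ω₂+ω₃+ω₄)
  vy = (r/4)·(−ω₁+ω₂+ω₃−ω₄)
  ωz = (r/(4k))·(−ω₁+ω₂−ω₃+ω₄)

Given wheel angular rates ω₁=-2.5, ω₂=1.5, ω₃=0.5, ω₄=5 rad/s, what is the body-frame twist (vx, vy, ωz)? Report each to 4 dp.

k = lx + ly = 0.2 + 0.1 = 0.3000
ω₁+ω₂+ω₃+ω₄ = 4.5000  →  vx = (0.08/4)·4.5000 = 0.0900
−ω₁+ω₂+ω₃−ω₄ = -0.5000  →  vy = (0.08/4)·-0.5000 = -0.0100
−ω₁+ω₂−ω₃+ω₄ = 8.5000  →  ωz = (0.08/1.2000)·8.5000 = 0.5667

(0.0900, -0.0100, 0.5667)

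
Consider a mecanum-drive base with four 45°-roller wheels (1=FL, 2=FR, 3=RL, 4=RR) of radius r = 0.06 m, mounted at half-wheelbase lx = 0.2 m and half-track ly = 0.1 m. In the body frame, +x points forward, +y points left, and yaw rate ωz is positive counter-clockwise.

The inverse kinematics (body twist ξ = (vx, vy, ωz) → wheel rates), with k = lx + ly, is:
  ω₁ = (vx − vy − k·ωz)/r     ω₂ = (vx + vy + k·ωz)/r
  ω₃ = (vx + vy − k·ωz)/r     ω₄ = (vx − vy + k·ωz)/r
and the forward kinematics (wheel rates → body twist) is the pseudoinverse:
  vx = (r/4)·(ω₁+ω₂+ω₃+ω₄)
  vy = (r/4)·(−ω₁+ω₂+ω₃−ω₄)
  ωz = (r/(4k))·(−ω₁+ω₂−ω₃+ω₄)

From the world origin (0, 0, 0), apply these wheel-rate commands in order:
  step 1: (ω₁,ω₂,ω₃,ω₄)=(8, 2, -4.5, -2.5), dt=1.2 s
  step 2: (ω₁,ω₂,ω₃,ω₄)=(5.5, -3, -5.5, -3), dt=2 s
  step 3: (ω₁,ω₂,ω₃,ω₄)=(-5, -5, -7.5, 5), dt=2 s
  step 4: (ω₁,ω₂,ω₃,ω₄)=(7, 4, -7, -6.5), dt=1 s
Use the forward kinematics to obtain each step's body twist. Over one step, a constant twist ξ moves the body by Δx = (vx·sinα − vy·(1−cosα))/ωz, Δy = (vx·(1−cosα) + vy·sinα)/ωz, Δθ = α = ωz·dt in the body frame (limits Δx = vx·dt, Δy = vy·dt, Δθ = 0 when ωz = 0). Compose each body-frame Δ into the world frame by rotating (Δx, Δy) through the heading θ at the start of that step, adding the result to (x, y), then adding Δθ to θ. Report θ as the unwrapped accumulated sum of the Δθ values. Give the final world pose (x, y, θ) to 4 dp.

(-0.7182, -0.6669, 0.2850)

step 1: ξ=(vx,vy,ωz)=(0.0450, -0.1200, -0.2000), dt=1.2 → body Δ=(0.0363, -0.1491, -0.2400) → world pose (0.0363, -0.1491, -0.2400)
step 2: ξ=(vx,vy,ωz)=(-0.0900, -0.1650, -0.3000), dt=2.0 → body Δ=(-0.2655, -0.2582, -0.6000) → world pose (-0.2829, -0.3367, -0.8400)
step 3: ξ=(vx,vy,ωz)=(-0.1875, -0.1875, 0.6250), dt=2.0 → body Δ=(-0.0793, -0.4901, 1.2500) → world pose (-0.7008, -0.6048, 0.4100)
step 4: ξ=(vx,vy,ωz)=(-0.0375, -0.0525, -0.1250), dt=1.0 → body Δ=(-0.0407, -0.0500, -0.1250) → world pose (-0.7182, -0.6669, 0.2850)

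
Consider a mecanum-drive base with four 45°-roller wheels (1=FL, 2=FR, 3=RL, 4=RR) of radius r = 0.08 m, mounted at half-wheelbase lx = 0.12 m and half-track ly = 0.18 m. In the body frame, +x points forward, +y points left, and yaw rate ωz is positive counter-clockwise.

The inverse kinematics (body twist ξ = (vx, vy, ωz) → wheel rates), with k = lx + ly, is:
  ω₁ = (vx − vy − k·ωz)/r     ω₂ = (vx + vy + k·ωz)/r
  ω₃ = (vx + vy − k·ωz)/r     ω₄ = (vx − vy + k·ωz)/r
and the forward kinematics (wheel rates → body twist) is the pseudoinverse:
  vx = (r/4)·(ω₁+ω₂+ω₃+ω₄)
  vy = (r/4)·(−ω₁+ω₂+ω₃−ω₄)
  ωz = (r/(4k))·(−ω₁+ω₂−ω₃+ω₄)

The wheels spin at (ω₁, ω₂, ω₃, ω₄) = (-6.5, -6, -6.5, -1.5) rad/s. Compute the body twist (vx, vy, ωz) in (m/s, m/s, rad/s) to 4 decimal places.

(-0.4100, -0.0900, 0.3667)

k = lx + ly = 0.12 + 0.18 = 0.3000
ω₁+ω₂+ω₃+ω₄ = -20.5000  →  vx = (0.08/4)·-20.5000 = -0.4100
−ω₁+ω₂+ω₃−ω₄ = -4.5000  →  vy = (0.08/4)·-4.5000 = -0.0900
−ω₁+ω₂−ω₃+ω₄ = 5.5000  →  ωz = (0.08/1.2000)·5.5000 = 0.3667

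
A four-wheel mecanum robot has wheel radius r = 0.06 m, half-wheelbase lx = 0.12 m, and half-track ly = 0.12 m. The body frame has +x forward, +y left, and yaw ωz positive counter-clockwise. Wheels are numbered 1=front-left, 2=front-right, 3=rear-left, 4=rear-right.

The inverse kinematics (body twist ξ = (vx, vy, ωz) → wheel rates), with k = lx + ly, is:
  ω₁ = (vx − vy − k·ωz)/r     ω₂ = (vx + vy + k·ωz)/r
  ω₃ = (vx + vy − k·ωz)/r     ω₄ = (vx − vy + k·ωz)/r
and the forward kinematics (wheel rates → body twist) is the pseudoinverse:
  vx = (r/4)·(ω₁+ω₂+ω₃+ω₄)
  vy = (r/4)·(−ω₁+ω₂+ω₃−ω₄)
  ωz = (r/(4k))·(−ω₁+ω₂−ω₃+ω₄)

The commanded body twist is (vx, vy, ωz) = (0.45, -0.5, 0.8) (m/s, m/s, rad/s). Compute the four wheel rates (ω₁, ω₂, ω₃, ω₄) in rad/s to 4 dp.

(12.6333, 2.3667, -4.0333, 19.0333)

k = lx + ly = 0.12 + 0.12 = 0.2400;  k·ωz = 0.2400·0.8 = 0.1920
ω₁ (FL) = (vx − vy − k·ωz)/r = 0.7580/0.06 = 12.6333
ω₂ (FR) = (vx + vy + k·ωz)/r = 0.1420/0.06 = 2.3667
ω₃ (RL) = (vx + vy − k·ωz)/r = -0.2420/0.06 = -4.0333
ω₄ (RR) = (vx − vy + k·ωz)/r = 1.1420/0.06 = 19.0333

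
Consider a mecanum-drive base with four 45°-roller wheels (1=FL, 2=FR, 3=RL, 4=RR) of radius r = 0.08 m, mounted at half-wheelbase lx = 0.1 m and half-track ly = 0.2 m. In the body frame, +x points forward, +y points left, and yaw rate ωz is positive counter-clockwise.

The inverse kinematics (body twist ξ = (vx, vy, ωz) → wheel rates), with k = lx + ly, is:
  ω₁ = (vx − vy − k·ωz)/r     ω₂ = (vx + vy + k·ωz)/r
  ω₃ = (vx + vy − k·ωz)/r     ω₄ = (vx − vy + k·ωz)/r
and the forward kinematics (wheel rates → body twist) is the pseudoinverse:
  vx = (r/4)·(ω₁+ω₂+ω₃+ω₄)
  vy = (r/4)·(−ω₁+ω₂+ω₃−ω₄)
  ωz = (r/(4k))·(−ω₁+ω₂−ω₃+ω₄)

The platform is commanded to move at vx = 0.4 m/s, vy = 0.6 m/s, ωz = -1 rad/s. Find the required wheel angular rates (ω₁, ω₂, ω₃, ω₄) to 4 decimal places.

k = lx + ly = 0.1 + 0.2 = 0.3000;  k·ωz = 0.3000·-1 = -0.3000
ω₁ (FL) = (vx − vy − k·ωz)/r = 0.1000/0.08 = 1.2500
ω₂ (FR) = (vx + vy + k·ωz)/r = 0.7000/0.08 = 8.7500
ω₃ (RL) = (vx + vy − k·ωz)/r = 1.3000/0.08 = 16.2500
ω₄ (RR) = (vx − vy + k·ωz)/r = -0.5000/0.08 = -6.2500

(1.2500, 8.7500, 16.2500, -6.2500)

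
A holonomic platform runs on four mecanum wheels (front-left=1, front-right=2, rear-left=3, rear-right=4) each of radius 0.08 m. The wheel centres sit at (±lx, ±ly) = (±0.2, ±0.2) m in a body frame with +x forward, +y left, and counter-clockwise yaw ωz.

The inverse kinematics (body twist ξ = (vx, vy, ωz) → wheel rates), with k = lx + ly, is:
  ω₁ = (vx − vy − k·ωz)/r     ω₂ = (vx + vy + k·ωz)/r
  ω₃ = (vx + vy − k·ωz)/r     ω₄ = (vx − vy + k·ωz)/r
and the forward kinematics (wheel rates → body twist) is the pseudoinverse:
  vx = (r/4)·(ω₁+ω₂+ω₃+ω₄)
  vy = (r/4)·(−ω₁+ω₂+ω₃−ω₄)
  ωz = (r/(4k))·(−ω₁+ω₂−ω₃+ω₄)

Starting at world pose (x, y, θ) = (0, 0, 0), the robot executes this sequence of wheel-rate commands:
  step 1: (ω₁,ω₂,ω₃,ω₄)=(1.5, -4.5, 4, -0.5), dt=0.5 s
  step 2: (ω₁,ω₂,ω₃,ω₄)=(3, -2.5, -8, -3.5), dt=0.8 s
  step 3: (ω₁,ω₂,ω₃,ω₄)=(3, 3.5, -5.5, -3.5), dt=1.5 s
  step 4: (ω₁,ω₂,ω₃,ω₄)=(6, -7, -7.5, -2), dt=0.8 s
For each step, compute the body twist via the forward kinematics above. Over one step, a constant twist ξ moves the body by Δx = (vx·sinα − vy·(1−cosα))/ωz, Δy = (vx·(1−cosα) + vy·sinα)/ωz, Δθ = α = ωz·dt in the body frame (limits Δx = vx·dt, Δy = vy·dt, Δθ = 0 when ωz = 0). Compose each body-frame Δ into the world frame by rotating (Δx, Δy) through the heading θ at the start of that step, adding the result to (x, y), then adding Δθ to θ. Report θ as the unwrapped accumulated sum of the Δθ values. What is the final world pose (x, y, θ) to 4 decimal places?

step 1: ξ=(vx,vy,ωz)=(0.0100, -0.0300, -0.5250), dt=0.5 → body Δ=(0.0030, -0.0155, -0.2625) → world pose (0.0030, -0.0155, -0.2625)
step 2: ξ=(vx,vy,ωz)=(-0.2200, -0.2000, -0.0500), dt=0.8 → body Δ=(-0.1792, -0.1564, -0.0400) → world pose (-0.2106, -0.1201, -0.3025)
step 3: ξ=(vx,vy,ωz)=(-0.0500, -0.0300, 0.1250), dt=1.5 → body Δ=(-0.0704, -0.0517, 0.1875) → world pose (-0.2932, -0.1485, -0.1150)
step 4: ξ=(vx,vy,ωz)=(-0.2100, -0.3700, -0.3750), dt=0.8 → body Δ=(-0.2096, -0.2666, -0.3000) → world pose (-0.5320, -0.3893, -0.4150)

(-0.5320, -0.3893, -0.4150)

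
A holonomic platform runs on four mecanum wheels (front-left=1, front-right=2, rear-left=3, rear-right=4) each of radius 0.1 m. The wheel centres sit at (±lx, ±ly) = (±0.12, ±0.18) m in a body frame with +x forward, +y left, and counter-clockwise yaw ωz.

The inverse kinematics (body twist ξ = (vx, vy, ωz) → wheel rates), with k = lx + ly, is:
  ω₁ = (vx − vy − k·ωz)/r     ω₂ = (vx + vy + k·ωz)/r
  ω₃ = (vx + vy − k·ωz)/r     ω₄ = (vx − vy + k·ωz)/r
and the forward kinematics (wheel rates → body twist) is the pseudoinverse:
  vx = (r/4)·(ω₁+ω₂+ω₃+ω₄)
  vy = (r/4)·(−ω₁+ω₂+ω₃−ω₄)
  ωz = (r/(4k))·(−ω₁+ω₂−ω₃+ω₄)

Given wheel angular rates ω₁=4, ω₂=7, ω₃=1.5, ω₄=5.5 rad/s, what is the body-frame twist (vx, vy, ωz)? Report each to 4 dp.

(0.4500, -0.0250, 0.5833)

k = lx + ly = 0.12 + 0.18 = 0.3000
ω₁+ω₂+ω₃+ω₄ = 18.0000  →  vx = (0.1/4)·18.0000 = 0.4500
−ω₁+ω₂+ω₃−ω₄ = -1.0000  →  vy = (0.1/4)·-1.0000 = -0.0250
−ω₁+ω₂−ω₃+ω₄ = 7.0000  →  ωz = (0.1/1.2000)·7.0000 = 0.5833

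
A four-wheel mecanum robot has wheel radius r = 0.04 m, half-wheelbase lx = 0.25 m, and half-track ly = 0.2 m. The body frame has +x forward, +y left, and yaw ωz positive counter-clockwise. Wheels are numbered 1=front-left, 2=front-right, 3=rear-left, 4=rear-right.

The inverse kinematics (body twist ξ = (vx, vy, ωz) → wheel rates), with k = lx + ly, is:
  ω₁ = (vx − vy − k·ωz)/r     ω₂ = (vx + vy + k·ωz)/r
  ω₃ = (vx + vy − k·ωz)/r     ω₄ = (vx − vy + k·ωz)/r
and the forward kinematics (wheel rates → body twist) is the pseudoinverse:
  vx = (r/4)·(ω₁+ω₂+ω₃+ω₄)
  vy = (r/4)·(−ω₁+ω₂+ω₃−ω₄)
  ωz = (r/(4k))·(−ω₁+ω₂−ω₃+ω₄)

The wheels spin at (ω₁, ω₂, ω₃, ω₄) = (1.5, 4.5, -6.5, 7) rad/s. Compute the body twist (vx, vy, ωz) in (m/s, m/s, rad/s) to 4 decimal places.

k = lx + ly = 0.25 + 0.2 = 0.4500
ω₁+ω₂+ω₃+ω₄ = 6.5000  →  vx = (0.04/4)·6.5000 = 0.0650
−ω₁+ω₂+ω₃−ω₄ = -10.5000  →  vy = (0.04/4)·-10.5000 = -0.1050
−ω₁+ω₂−ω₃+ω₄ = 16.5000  →  ωz = (0.04/1.8000)·16.5000 = 0.3667

(0.0650, -0.1050, 0.3667)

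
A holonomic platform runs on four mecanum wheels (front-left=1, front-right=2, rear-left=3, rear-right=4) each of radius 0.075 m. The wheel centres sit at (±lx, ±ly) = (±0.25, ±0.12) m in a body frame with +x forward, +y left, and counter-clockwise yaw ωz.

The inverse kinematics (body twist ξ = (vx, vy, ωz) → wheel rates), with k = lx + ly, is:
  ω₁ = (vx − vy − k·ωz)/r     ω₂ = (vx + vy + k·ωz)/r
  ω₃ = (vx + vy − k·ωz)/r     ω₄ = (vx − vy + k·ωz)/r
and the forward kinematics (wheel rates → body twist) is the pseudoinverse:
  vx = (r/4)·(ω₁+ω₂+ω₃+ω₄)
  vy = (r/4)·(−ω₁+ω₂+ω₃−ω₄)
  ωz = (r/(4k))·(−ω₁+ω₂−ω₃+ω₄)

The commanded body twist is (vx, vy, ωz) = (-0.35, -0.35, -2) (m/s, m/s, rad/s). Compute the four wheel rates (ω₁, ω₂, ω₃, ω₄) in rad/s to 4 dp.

(9.8667, -19.2000, 0.5333, -9.8667)

k = lx + ly = 0.25 + 0.12 = 0.3700;  k·ωz = 0.3700·-2 = -0.7400
ω₁ (FL) = (vx − vy − k·ωz)/r = 0.7400/0.075 = 9.8667
ω₂ (FR) = (vx + vy + k·ωz)/r = -1.4400/0.075 = -19.2000
ω₃ (RL) = (vx + vy − k·ωz)/r = 0.0400/0.075 = 0.5333
ω₄ (RR) = (vx − vy + k·ωz)/r = -0.7400/0.075 = -9.8667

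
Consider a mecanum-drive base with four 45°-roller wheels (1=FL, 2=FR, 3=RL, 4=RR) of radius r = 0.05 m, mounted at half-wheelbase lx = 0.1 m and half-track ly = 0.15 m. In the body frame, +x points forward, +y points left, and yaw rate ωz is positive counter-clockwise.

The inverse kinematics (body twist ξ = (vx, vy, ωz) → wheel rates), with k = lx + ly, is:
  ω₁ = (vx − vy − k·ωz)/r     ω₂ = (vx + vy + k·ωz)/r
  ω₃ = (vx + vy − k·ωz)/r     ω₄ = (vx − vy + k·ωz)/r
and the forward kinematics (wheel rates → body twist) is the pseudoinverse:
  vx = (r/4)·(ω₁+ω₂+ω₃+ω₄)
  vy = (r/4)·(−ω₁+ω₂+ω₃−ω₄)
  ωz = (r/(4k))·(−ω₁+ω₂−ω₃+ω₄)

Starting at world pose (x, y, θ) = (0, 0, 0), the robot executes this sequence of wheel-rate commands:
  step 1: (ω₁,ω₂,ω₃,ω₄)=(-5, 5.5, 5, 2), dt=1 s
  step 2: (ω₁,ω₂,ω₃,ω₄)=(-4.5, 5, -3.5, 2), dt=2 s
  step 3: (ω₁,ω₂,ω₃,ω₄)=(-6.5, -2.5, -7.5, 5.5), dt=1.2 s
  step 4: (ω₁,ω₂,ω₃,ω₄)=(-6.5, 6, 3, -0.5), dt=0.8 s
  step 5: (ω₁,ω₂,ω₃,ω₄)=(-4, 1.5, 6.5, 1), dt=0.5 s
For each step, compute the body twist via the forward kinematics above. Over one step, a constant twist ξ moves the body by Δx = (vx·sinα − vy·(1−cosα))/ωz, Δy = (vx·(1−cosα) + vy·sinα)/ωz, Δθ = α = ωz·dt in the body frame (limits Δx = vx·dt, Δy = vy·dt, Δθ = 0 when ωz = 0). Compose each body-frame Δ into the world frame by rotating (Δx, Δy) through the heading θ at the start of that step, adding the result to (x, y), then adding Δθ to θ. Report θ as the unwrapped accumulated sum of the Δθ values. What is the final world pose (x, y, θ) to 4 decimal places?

(0.1183, -0.0429, 3.2550)

step 1: ξ=(vx,vy,ωz)=(0.0938, 0.1688, 0.3750), dt=1.0 → body Δ=(0.0603, 0.1822, 0.3750) → world pose (0.0603, 0.1822, 0.3750)
step 2: ξ=(vx,vy,ωz)=(-0.0125, 0.0500, 0.7500), dt=2.0 → body Δ=(-0.0786, 0.0510, 1.5000) → world pose (-0.0315, 0.2009, 1.8750)
step 3: ξ=(vx,vy,ωz)=(-0.1375, -0.1125, 0.8500), dt=1.2 → body Δ=(-0.0748, -0.1899, 1.0200) → world pose (0.1721, 0.1864, 2.8950)
step 4: ξ=(vx,vy,ωz)=(0.0250, 0.2000, 0.4500), dt=0.8 → body Δ=(-0.0089, 0.1601, 0.3600) → world pose (0.1416, 0.0290, 3.2550)
step 5: ξ=(vx,vy,ωz)=(0.0625, 0.1375, 0.0000), dt=0.5 → body Δ=(0.0312, 0.0688, 0.0000) → world pose (0.1183, -0.0429, 3.2550)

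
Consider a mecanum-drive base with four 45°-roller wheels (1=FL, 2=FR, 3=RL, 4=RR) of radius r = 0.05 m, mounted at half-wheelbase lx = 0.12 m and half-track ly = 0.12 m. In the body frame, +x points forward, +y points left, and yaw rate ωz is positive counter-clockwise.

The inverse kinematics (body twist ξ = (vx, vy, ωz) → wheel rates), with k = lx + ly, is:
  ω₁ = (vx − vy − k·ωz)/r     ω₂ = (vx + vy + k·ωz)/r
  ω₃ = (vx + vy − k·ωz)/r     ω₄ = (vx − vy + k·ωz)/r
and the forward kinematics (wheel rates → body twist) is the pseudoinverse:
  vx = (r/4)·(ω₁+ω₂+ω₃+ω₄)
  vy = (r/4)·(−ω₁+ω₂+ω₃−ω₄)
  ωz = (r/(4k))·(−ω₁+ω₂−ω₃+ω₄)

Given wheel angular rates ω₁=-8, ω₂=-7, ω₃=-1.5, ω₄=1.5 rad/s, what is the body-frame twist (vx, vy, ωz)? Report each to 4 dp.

k = lx + ly = 0.12 + 0.12 = 0.2400
ω₁+ω₂+ω₃+ω₄ = -15.0000  →  vx = (0.05/4)·-15.0000 = -0.1875
−ω₁+ω₂+ω₃−ω₄ = -2.0000  →  vy = (0.05/4)·-2.0000 = -0.0250
−ω₁+ω₂−ω₃+ω₄ = 4.0000  →  ωz = (0.05/0.9600)·4.0000 = 0.2083

(-0.1875, -0.0250, 0.2083)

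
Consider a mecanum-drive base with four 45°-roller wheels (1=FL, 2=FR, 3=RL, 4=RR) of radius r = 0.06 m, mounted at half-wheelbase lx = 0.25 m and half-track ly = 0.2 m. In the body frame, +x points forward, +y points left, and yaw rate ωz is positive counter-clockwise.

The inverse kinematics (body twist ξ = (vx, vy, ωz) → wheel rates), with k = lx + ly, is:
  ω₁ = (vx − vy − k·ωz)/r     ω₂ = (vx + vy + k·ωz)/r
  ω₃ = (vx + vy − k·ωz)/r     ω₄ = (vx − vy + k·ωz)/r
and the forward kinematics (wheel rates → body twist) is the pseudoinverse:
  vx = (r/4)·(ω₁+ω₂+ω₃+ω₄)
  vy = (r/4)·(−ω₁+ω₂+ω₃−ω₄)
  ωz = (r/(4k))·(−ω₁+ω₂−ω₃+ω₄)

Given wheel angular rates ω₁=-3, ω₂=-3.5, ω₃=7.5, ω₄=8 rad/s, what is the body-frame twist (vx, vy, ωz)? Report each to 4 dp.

(0.1350, -0.0150, 0.0000)

k = lx + ly = 0.25 + 0.2 = 0.4500
ω₁+ω₂+ω₃+ω₄ = 9.0000  →  vx = (0.06/4)·9.0000 = 0.1350
−ω₁+ω₂+ω₃−ω₄ = -1.0000  →  vy = (0.06/4)·-1.0000 = -0.0150
−ω₁+ω₂−ω₃+ω₄ = 0.0000  →  ωz = (0.06/1.8000)·0.0000 = 0.0000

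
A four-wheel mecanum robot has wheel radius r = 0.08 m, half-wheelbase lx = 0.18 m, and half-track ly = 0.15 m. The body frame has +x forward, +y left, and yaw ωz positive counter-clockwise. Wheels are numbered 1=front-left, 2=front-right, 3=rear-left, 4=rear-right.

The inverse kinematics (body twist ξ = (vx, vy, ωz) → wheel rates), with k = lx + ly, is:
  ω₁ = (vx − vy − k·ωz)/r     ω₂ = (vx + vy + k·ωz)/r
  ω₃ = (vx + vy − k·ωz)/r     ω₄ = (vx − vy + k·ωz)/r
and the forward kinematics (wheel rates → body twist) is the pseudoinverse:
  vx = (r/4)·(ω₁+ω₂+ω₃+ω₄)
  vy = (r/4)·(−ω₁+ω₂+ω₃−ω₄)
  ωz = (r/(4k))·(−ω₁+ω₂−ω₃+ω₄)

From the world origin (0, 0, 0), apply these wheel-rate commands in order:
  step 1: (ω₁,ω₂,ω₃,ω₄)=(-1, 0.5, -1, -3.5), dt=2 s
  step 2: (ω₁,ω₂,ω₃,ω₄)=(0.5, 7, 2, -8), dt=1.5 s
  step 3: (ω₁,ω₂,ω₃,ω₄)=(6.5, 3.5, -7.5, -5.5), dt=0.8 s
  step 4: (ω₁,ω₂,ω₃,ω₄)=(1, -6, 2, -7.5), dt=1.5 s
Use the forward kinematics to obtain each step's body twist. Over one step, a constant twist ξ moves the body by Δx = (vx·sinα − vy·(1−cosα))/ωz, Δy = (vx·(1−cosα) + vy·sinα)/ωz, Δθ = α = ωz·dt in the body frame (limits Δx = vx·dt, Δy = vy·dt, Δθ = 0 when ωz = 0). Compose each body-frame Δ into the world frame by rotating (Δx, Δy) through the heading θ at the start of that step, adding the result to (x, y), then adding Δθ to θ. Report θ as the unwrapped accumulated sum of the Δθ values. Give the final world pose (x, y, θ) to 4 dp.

(-0.1182, 0.8758, -1.9879)

step 1: ξ=(vx,vy,ωz)=(-0.1000, 0.0800, -0.0606), dt=2.0 → body Δ=(-0.1898, 0.1717, -0.1212) → world pose (-0.1898, 0.1717, -0.1212)
step 2: ξ=(vx,vy,ωz)=(0.0300, 0.3300, -0.2121), dt=1.5 → body Δ=(0.1223, 0.4796, -0.3182) → world pose (-0.0104, 0.6330, -0.4394)
step 3: ξ=(vx,vy,ωz)=(-0.0600, -0.1000, -0.0606), dt=0.8 → body Δ=(-0.0499, -0.0788, -0.0485) → world pose (-0.0891, 0.5829, -0.4879)
step 4: ξ=(vx,vy,ωz)=(-0.2100, 0.0500, -1.0000), dt=1.5 → body Δ=(-0.1630, 0.2450, -1.5000) → world pose (-0.1182, 0.8758, -1.9879)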